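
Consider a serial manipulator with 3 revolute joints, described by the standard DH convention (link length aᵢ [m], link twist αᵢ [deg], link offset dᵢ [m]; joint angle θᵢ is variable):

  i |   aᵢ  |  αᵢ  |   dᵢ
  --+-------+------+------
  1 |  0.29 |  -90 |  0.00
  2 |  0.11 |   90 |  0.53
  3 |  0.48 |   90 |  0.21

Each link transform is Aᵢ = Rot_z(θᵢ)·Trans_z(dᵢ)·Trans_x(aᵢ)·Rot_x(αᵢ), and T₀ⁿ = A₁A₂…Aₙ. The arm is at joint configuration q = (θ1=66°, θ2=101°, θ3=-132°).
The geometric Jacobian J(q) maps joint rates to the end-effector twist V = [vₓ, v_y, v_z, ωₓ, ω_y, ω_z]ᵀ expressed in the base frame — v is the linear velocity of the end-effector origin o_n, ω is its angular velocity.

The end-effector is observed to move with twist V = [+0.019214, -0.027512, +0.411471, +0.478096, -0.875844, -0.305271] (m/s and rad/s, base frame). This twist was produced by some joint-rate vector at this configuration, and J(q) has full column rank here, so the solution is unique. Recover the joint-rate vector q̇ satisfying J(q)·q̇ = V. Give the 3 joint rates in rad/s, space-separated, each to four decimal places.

-0.4230 -0.7930 -0.6170

o_n = [0.0599, 0.5605, 0.1672]
J₁: ẑ×o_n = [-0.5605, 0.0599, 0.0000], ω = ẑ
J2: z=[-0.9135, 0.4067, 0.0000] o=[0.1180, 0.2649, 0.0000] → [0.0680, 0.1528, -0.2464, -0.9135, 0.4067, 0.0000]
J3: z=[0.3993, 0.8968, -0.1908] o=[-0.3748, 0.4613, -0.1080] → [0.2657, -0.1928, -0.3502, 0.3993, 0.8968, -0.1908]
q̇ = J⁺·V = [-0.4230, -0.7930, -0.6170]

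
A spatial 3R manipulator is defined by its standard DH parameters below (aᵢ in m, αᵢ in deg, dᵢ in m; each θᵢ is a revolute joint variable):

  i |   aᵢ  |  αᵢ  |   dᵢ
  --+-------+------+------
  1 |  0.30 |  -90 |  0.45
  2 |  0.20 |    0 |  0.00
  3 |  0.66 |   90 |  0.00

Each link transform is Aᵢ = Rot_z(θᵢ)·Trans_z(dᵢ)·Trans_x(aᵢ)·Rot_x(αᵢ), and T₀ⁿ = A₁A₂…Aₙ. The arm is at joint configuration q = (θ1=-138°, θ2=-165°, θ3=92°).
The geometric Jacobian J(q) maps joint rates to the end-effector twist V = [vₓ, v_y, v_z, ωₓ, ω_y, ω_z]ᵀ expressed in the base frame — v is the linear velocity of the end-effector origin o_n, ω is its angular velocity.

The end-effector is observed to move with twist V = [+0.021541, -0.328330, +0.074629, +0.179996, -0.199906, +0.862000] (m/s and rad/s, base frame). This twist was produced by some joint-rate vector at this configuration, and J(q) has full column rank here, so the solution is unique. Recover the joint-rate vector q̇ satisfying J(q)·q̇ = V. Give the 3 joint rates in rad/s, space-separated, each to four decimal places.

o_n = [-0.2228, -0.2006, 1.1329]
J₁: ẑ×o_n = [0.2006, -0.2228, 0.0000], ω = ẑ
J2: z=[0.6691, -0.7431, 0.0000] o=[-0.2229, -0.2007, 0.4500] → [-0.5075, -0.4570, 0.0002, 0.6691, -0.7431, 0.0000]
J3: z=[0.6691, -0.7431, 0.0000] o=[-0.0794, -0.0715, 0.5018] → [-0.4690, -0.4223, -0.1930, 0.6691, -0.7431, 0.0000]
q̇ = J⁺·V = [0.8620, 0.6550, -0.3860]

0.8620 0.6550 -0.3860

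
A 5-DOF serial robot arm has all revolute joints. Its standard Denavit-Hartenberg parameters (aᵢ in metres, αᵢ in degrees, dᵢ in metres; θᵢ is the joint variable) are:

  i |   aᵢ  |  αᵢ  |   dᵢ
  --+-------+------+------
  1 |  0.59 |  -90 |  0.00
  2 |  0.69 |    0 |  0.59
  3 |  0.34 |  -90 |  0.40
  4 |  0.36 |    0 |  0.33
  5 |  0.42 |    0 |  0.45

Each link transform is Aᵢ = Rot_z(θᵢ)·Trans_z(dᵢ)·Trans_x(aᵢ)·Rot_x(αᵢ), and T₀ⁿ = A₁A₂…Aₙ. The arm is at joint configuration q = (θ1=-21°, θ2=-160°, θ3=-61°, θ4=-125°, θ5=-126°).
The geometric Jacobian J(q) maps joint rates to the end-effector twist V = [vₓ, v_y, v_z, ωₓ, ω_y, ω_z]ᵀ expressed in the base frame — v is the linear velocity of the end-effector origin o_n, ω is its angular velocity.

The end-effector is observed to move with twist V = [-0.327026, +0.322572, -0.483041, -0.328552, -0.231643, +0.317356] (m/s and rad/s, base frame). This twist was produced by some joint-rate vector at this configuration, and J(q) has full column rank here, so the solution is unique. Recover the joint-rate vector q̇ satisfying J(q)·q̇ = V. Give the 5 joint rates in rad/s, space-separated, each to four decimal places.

0.0600 -0.3720 0.0380 0.8300 -0.4890

o_n = [-0.2118, 1.0322, 0.8268]
J₁: ẑ×o_n = [-1.0322, -0.2118, 0.0000], ω = ẑ
J2: z=[0.3584, 0.9336, 0.0000] o=[0.5508, -0.2114, 0.0000] → [0.7719, -0.2963, 1.1577, 0.3584, 0.9336, 0.0000]
J3: z=[0.3584, 0.9336, 0.0000] o=[0.1569, 0.5717, 0.2360] → [0.5515, -0.2117, 0.5093, 0.3584, 0.9336, 0.0000]
J4: z=[-0.6125, 0.2351, 0.7547] o=[0.0607, 1.0371, 0.0129] → [0.1950, 0.2928, 0.0671, -0.6125, 0.2351, 0.7547]
J5: z=[-0.6125, 0.2351, 0.7547] o=[0.1098, 1.3342, 0.3975] → [0.3288, 0.0203, 0.2605, -0.6125, 0.2351, 0.7547]
q̇ = J⁺·V = [0.0600, -0.3720, 0.0380, 0.8300, -0.4890]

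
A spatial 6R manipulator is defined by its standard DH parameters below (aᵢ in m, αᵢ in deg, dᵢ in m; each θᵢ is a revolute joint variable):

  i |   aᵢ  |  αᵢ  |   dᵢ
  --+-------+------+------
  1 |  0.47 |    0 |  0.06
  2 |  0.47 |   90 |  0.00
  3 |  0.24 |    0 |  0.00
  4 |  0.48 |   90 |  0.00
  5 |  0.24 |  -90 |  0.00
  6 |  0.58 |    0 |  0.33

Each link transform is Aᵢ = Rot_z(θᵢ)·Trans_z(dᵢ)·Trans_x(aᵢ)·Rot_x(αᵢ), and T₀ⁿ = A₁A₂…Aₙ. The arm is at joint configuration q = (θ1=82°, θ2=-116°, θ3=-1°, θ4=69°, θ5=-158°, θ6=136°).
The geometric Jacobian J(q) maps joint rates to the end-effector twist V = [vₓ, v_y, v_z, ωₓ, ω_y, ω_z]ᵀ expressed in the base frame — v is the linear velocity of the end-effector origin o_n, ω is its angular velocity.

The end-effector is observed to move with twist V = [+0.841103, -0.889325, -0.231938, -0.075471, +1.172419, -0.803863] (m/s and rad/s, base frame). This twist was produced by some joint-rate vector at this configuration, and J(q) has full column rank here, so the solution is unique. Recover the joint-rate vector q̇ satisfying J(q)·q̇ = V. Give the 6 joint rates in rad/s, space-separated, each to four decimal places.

o_n = [0.7168, 0.3151, 0.9188]
J₁: ẑ×o_n = [-0.3151, 0.7168, 0.0000], ω = ẑ
J2: z=[0.0000, 0.0000, 1.0000] o=[0.0654, 0.4654, 0.0600] → [0.1504, 0.6514, -0.0000, 0.0000, 0.0000, 1.0000]
J3: z=[-0.5592, -0.8290, 0.0000] o=[0.4551, 0.2026, 0.0600] → [-0.7119, 0.4802, 0.1541, -0.5592, -0.8290, 0.0000]
J4: z=[-0.5592, -0.8290, 0.0000] o=[0.6540, 0.0684, 0.0558] → [-0.7154, 0.4826, -0.0859, -0.5592, -0.8290, 0.0000]
J5: z=[0.7687, -0.5185, -0.3746] o=[0.8031, -0.0321, 0.5009] → [-0.0866, -0.2889, 0.2221, 0.7687, -0.5185, -0.3746]
J6: z=[0.6348, 0.6902, 0.3473] o=[0.7842, 0.0890, 0.2945] → [0.3523, -0.4197, 0.1901, 0.6348, 0.6902, 0.3473]
q̇ = J⁺·V = [-0.3180, -0.6330, -0.4690, -0.7890, -0.7210, -0.3540]

-0.3180 -0.6330 -0.4690 -0.7890 -0.7210 -0.3540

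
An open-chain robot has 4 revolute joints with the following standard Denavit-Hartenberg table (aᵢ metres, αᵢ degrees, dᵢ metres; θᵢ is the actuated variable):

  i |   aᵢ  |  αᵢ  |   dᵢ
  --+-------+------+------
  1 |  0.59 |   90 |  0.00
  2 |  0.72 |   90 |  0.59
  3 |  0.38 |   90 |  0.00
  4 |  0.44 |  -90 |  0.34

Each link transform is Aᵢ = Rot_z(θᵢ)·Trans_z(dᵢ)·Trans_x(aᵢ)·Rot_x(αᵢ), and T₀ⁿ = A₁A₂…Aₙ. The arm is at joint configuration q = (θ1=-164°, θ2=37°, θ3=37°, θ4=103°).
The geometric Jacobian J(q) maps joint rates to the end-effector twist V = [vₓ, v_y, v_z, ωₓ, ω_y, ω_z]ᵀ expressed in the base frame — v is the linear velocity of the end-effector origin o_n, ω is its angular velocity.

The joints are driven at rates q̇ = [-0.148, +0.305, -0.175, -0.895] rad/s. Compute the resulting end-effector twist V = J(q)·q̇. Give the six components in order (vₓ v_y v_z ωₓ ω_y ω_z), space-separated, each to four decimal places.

o_n = [-1.8317, -0.0180, 0.3491]
J₁: ẑ×o_n = [0.0180, -1.8317, 0.0000], ω = ẑ
J2: z=[-0.2756, 0.9613, 0.0000] o=[-0.5671, -0.1626, 0.0000] → [0.3356, 0.0962, 1.1757, -0.2756, 0.9613, 0.0000]
J3: z=[-0.5785, -0.1659, -0.7986] o=[-1.2825, 0.2460, 0.4333] → [-0.1969, 0.3899, 0.0616, -0.5785, -0.1659, -0.7986]
J4: z=[-0.2419, -0.9002, 0.3622] o=[-1.5785, 0.3990, 0.6159] → [0.3912, -0.1562, -0.1270, -0.2419, -0.9002, 0.3622]
V = J·q̇ = [-0.2160, 0.3720, 0.4615, 0.2336, 1.1279, -0.3324]

-0.2160 0.3720 0.4615 0.2336 1.1279 -0.3324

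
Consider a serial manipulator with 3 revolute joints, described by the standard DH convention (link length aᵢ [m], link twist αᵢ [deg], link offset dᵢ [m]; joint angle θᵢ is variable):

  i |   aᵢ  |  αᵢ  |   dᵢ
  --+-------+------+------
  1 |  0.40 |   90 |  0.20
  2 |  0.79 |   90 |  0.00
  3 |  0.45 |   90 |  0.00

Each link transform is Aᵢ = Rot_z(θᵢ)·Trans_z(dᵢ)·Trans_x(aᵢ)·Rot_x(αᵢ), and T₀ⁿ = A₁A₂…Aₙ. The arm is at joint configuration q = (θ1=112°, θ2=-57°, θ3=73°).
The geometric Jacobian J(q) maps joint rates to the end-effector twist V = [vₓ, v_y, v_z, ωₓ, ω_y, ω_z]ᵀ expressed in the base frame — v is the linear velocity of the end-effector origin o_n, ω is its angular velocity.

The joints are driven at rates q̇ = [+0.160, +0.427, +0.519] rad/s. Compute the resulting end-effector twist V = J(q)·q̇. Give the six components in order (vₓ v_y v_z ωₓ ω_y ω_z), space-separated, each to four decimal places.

-0.1743 0.2286 0.4016 0.5590 -0.2436 -0.1227

o_n = [0.0611, 0.9975, -0.5729]
J₁: ẑ×o_n = [-0.9975, 0.0611, 0.0000], ω = ẑ
J2: z=[0.9272, 0.3746, 0.0000] o=[-0.1498, 0.3709, 0.2000] → [-0.2895, 0.7166, 0.5019, 0.9272, 0.3746, 0.0000]
J3: z=[0.3142, -0.7776, -0.5446] o=[-0.3110, 0.7698, -0.4625] → [0.2098, -0.1680, 0.3609, 0.3142, -0.7776, -0.5446]
V = J·q̇ = [-0.1743, 0.2286, 0.4016, 0.5590, -0.2436, -0.1227]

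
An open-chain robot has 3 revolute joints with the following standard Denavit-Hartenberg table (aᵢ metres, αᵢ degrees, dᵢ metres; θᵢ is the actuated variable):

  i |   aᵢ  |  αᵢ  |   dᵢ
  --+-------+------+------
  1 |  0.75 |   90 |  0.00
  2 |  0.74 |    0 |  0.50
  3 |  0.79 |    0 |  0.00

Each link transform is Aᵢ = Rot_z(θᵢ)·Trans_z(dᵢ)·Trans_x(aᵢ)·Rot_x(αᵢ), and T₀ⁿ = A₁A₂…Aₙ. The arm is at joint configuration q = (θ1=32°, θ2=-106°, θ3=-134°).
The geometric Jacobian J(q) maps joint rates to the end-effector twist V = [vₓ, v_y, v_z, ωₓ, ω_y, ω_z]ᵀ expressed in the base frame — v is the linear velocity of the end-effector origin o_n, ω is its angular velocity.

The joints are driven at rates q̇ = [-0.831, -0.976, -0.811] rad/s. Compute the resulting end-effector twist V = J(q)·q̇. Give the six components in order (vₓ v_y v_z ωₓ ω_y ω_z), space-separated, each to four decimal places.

o_n = [0.3930, -0.3440, -0.0272]
J₁: ẑ×o_n = [0.3440, 0.3930, -0.0000], ω = ẑ
J2: z=[0.5299, -0.8480, 0.0000] o=[0.6360, 0.3974, 0.0000] → [0.0230, 0.0144, -0.5990, 0.5299, -0.8480, 0.0000]
J3: z=[0.5299, -0.8480, 0.0000] o=[0.7280, -0.1347, -0.7113] → [-0.5802, -0.3625, -0.3950, 0.5299, -0.8480, 0.0000]
V = J·q̇ = [0.1622, -0.0466, 0.9049, -0.9470, 1.5155, -0.8310]

0.1622 -0.0466 0.9049 -0.9470 1.5155 -0.8310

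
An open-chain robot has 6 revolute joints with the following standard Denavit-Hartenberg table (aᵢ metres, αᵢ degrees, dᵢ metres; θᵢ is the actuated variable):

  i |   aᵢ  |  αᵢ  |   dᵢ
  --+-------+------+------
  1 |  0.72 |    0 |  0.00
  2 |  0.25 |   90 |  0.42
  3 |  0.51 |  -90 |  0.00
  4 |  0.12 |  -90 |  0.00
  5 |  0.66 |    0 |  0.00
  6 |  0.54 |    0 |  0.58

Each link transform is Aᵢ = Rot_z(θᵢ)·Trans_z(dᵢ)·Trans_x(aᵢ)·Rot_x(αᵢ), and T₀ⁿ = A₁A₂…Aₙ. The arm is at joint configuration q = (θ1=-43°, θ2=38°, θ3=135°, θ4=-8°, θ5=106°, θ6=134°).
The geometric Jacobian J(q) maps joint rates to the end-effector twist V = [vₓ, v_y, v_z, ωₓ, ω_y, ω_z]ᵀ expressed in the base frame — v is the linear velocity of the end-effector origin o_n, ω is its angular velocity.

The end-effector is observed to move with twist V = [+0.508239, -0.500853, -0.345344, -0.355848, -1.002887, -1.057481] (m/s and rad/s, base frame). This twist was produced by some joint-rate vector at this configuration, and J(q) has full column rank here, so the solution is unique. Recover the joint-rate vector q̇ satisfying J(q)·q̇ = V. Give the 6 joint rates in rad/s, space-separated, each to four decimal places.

o_n = [0.7626, 0.1112, 0.7232]
J₁: ẑ×o_n = [-0.1112, 0.7626, 0.0000], ω = ẑ
J2: z=[0.0000, 0.0000, 1.0000] o=[0.5266, -0.4910, 0.0000] → [-0.6023, 0.2360, 0.0000, 0.0000, 0.0000, 1.0000]
J3: z=[-0.0872, -0.9962, 0.0000] o=[0.7756, -0.5128, 0.4200] → [-0.3021, 0.0264, -0.0674, -0.0872, -0.9962, 0.0000]
J4: z=[-0.7044, 0.0616, -0.7071] o=[0.4164, -0.4814, 0.7806] → [0.4155, -0.2853, -0.4388, -0.7044, 0.0616, -0.7071]
J5: z=[-0.0117, 0.9951, 0.0984] o=[0.3312, -0.4907, 0.8647] → [-0.2000, 0.0408, -0.4363, -0.0117, 0.9951, 0.0984]
J6: z=[-0.0117, 0.9951, 0.0984] o=[0.9072, -0.5157, 1.1859] → [-0.5221, -0.0197, 0.1365, -0.0117, 0.9951, 0.0984]
q̇ = J⁺·V = [-0.4530, -0.2380, 0.5300, 0.4480, 0.0770, -0.5820]

-0.4530 -0.2380 0.5300 0.4480 0.0770 -0.5820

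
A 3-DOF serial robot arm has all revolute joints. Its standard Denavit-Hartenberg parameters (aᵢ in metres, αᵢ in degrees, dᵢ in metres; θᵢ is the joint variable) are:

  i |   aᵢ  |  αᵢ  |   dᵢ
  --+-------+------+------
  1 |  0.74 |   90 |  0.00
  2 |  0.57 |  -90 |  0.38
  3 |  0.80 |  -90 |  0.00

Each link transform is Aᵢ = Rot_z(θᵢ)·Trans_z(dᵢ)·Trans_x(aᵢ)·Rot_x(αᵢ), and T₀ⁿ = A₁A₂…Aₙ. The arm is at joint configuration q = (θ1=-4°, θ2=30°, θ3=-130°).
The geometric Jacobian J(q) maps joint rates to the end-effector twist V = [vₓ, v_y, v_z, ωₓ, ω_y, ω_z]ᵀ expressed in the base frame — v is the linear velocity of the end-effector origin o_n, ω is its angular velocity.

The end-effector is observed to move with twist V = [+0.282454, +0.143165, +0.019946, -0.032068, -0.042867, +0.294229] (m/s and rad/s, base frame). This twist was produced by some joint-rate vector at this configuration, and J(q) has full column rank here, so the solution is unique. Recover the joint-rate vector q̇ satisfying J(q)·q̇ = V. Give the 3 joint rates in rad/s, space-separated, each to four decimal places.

0.2440 0.0450 0.0580

o_n = [0.7171, -1.0454, 0.0279]
J₁: ẑ×o_n = [1.0454, 0.7171, -0.0000], ω = ẑ
J2: z=[-0.0698, -0.9976, 0.0000] o=[0.7382, -0.0516, 0.0000] → [-0.0278, 0.0019, 0.0483, -0.0698, -0.9976, 0.0000]
J3: z=[-0.4988, 0.0349, 0.8660] o=[1.2041, -0.4651, 0.2850] → [0.4936, -0.5500, 0.3064, -0.4988, 0.0349, 0.8660]
q̇ = J⁺·V = [0.2440, 0.0450, 0.0580]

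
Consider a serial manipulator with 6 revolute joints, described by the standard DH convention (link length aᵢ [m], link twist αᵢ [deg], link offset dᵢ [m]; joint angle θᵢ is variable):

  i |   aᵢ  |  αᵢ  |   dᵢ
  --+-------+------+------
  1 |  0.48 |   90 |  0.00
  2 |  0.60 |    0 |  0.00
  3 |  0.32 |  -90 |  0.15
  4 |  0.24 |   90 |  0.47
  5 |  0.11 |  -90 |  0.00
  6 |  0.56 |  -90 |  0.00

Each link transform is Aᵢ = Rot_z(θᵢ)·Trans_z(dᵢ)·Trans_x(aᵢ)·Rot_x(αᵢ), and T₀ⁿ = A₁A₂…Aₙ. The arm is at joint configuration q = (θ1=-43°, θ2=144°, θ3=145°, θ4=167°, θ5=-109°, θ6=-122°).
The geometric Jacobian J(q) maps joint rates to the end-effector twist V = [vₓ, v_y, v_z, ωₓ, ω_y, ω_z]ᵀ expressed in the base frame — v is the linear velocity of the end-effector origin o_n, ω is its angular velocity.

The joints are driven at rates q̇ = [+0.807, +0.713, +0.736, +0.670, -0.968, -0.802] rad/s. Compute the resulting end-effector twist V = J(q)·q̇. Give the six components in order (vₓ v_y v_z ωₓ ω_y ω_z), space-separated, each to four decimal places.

o_n = [0.7344, -0.1647, 0.4367]
J₁: ẑ×o_n = [0.1647, 0.7344, -0.0000], ω = ẑ
J2: z=[-0.6820, -0.7314, 0.0000] o=[0.3510, -0.3274, 0.0000] → [-0.3194, 0.2978, 0.1695, -0.6820, -0.7314, 0.0000]
J3: z=[-0.6820, -0.7314, 0.0000] o=[-0.0040, 0.0037, 0.3527] → [-0.0615, 0.0573, 0.6549, -0.6820, -0.7314, 0.0000]
J4: z=[0.6915, -0.6448, 0.3256] o=[-0.0301, -0.1771, 0.0501] → [-0.2533, -0.0185, 0.5015, 0.6915, -0.6448, 0.3256]
J5: z=[0.7181, 0.6627, -0.2127] o=[0.2761, -0.3887, 0.4242] → [0.0559, -0.1065, -0.1429, 0.7181, 0.6627, -0.2127]
J6: z=[-0.2994, 0.5701, 0.7651] o=[0.2070, -0.3353, 0.3574] → [-0.0853, 0.4273, -0.3518, -0.2994, 0.5701, 0.7651]
V = J·q̇ = [-0.2955, 0.5952, 1.3593, -0.9799, -2.5904, 0.6174]

-0.2955 0.5952 1.3593 -0.9799 -2.5904 0.6174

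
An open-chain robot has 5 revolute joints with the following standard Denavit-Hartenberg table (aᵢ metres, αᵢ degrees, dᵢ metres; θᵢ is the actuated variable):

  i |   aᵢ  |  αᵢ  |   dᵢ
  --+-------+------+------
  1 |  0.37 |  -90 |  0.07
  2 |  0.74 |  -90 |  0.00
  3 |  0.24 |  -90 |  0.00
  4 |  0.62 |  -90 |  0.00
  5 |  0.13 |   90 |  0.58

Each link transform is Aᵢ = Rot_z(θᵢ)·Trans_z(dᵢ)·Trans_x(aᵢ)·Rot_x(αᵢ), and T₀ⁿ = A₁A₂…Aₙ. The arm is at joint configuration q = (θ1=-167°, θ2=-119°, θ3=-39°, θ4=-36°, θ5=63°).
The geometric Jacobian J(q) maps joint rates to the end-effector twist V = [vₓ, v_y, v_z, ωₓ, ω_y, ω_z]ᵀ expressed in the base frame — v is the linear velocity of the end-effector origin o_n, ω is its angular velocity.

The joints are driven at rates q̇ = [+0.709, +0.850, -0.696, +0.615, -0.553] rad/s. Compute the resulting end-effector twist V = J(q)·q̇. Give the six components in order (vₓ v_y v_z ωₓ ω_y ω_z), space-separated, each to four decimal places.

-0.3025 -0.3042 -0.0221 0.3130 -0.0996 0.7060

o_n = [0.6095, -0.6817, 1.3877]
J₁: ẑ×o_n = [0.6817, 0.6095, -0.0000], ω = ẑ
J2: z=[0.2250, -0.9744, 0.0000] o=[-0.3605, -0.0832, 0.0700] → [-1.2839, -0.2964, 0.8106, 0.2250, -0.9744, 0.0000]
J3: z=[-0.8522, -0.1967, 0.4848] o=[-0.0110, -0.0025, 0.7172] → [0.1973, 0.8722, 0.7008, -0.8522, -0.1967, 0.4848]
J4: z=[0.1225, 0.8259, 0.5504] o=[0.1111, -0.1294, 0.8803] → [0.7230, 0.2122, -0.4793, 0.1225, 0.8259, 0.5504]
J5: z=[0.9884, -0.1514, 0.0073] o=[0.0557, -0.4661, 1.3980] → [0.0031, 0.0142, -0.1292, 0.9884, -0.1514, 0.0073]
V = J·q̇ = [-0.3025, -0.3042, -0.0221, 0.3130, -0.0996, 0.7060]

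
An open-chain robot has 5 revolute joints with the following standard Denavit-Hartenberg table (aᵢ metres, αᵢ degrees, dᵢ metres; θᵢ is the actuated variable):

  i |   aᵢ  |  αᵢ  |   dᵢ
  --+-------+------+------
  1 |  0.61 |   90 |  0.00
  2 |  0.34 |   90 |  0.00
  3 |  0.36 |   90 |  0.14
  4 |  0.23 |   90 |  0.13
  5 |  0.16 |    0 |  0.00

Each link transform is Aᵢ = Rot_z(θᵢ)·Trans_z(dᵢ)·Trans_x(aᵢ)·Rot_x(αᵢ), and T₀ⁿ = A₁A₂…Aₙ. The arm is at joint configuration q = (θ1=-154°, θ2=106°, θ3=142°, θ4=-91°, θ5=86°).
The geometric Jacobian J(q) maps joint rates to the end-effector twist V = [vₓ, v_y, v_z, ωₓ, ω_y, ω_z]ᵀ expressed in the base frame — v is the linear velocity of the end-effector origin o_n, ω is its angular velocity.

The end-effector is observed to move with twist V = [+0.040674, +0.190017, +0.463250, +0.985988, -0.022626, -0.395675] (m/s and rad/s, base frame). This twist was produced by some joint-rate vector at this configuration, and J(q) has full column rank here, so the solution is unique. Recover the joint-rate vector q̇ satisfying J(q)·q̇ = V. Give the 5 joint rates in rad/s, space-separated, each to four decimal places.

o_n = [-0.5980, 0.2060, 0.2008]
J₁: ẑ×o_n = [-0.2060, -0.5980, 0.0000], ω = ẑ
J2: z=[-0.4384, 0.8988, 0.0000] o=[-0.5483, -0.2674, 0.0000] → [0.1805, 0.0880, -0.1628, -0.4384, 0.8988, 0.0000]
J3: z=[-0.8640, -0.4214, 0.2756] o=[-0.4640, -0.2263, 0.3268] → [-0.0661, -0.1458, -0.4299, -0.8640, -0.4214, 0.2756]
J4: z=[-0.1929, 0.7827, 0.5918] o=[-0.7524, -0.1204, 0.0927] → [-0.1085, 0.1122, -0.1838, -0.1929, 0.7827, 0.5918]
J5: z=[0.4500, -0.4654, 0.7622] o=[-0.5770, 0.0764, 0.1093] → [-0.1413, -0.0572, 0.0485, 0.4500, -0.4654, 0.7622]
q̇ = J⁺·V = [-0.1730, -0.2750, -0.9060, -0.1230, 0.1310]

-0.1730 -0.2750 -0.9060 -0.1230 0.1310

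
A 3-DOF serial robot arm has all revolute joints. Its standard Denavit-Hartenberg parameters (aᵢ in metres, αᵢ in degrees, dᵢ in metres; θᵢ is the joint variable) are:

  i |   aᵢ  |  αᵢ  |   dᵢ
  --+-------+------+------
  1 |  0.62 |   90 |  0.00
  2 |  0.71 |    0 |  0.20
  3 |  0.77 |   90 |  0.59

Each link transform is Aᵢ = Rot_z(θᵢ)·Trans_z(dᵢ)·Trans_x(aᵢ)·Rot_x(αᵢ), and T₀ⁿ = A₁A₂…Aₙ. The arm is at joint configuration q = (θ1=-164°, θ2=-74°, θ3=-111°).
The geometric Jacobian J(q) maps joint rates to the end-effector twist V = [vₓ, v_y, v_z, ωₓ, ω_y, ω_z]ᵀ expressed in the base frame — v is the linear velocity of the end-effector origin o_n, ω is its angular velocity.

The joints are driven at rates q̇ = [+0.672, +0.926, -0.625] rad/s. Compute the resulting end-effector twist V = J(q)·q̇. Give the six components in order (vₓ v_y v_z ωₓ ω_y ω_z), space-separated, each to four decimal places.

-1.0894 -0.3464 -0.0497 -0.0830 0.2893 0.6720

o_n = [-0.2645, 0.7460, -0.6154]
J₁: ẑ×o_n = [-0.7460, -0.2645, 0.0000], ω = ẑ
J2: z=[-0.2756, 0.9613, 0.0000] o=[-0.5960, -0.1709, 0.0000] → [-0.5915, -0.1696, -0.5714, -0.2756, 0.9613, 0.0000]
J3: z=[-0.2756, 0.9613, 0.0000] o=[-0.8392, -0.0326, -0.6825] → [0.0645, 0.0185, -0.7671, -0.2756, 0.9613, 0.0000]
V = J·q̇ = [-1.0894, -0.3464, -0.0497, -0.0830, 0.2893, 0.6720]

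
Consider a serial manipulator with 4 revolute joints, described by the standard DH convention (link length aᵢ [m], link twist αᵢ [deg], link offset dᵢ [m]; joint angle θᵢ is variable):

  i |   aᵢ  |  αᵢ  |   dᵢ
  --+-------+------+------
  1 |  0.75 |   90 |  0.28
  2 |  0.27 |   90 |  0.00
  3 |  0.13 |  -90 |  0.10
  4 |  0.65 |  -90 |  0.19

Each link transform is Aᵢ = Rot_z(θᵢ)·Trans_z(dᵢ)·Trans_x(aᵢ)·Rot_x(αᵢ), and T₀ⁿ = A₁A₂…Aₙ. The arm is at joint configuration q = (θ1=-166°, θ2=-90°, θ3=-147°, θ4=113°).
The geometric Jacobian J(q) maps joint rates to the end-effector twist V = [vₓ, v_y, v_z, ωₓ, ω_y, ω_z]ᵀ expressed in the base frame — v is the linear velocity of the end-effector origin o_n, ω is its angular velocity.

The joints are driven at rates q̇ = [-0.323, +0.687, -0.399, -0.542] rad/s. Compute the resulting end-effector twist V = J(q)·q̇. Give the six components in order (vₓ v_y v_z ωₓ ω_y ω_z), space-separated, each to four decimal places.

-0.5154 0.0197 0.6510 -0.6633 1.0111 -0.0278

o_n = [-1.1890, -0.3911, -0.1975]
J₁: ẑ×o_n = [0.3911, -1.1890, 0.0000], ω = ẑ
J2: z=[-0.2419, 0.9703, 0.0000] o=[-0.7277, -0.1814, 0.2800] → [-0.4633, -0.1155, 0.4983, -0.2419, 0.9703, 0.0000]
J3: z=[0.9703, 0.2419, -0.0000] o=[-0.7277, -0.1814, 0.0100] → [-0.0502, 0.2013, -0.0918, 0.9703, 0.2419, -0.0000]
J4: z=[0.2029, -0.8138, -0.5446] o=[-0.6136, -0.2259, 0.1190] → [0.1676, 0.3776, -0.5018, 0.2029, -0.8138, -0.5446]
V = J·q̇ = [-0.5154, 0.0197, 0.6510, -0.6633, 1.0111, -0.0278]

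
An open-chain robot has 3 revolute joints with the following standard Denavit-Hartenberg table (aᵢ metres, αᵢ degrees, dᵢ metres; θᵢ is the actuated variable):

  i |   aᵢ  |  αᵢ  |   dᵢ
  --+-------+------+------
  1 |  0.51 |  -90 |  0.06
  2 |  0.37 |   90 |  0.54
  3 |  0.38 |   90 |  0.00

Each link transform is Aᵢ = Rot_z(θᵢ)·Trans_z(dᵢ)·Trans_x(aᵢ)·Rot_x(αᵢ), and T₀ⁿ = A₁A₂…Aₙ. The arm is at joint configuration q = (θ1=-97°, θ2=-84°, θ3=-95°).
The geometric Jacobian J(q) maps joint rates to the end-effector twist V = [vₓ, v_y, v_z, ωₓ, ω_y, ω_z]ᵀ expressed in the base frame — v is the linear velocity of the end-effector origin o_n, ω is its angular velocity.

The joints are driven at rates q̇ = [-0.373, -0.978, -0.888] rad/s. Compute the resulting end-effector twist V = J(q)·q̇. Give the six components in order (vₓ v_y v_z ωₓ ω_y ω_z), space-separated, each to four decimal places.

-0.1358 0.3215 -0.2999 -1.0783 -0.7574 -0.4658

o_n = [0.0938, -0.5608, 0.3950]
J₁: ẑ×o_n = [0.5608, 0.0938, -0.0000], ω = ẑ
J2: z=[0.9925, -0.1219, 0.0000] o=[-0.0622, -0.5062, 0.0600] → [-0.0408, -0.3325, -0.0352, 0.9925, -0.1219, 0.0000]
J3: z=[0.1212, 0.9871, 0.1045] o=[0.4691, -0.6104, 0.4280] → [-0.0377, -0.0352, 0.3765, 0.1212, 0.9871, 0.1045]
V = J·q̇ = [-0.1358, 0.3215, -0.2999, -1.0783, -0.7574, -0.4658]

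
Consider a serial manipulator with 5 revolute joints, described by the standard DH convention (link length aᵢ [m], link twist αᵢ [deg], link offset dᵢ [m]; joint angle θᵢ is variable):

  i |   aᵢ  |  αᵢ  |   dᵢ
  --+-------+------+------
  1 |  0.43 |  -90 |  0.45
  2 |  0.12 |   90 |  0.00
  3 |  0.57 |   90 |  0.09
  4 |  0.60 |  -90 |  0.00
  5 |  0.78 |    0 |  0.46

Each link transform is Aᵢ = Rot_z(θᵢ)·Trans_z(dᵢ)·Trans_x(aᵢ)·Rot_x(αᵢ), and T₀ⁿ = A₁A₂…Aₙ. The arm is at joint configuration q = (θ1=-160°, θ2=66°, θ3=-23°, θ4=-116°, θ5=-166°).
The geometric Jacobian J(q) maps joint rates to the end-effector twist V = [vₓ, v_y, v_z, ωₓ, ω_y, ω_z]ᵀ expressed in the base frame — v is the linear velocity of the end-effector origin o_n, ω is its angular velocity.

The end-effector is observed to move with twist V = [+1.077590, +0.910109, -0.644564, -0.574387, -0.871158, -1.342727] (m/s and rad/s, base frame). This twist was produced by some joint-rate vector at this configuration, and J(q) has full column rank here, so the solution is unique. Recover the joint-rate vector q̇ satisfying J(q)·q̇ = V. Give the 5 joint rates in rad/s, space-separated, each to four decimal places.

-0.9350 0.7500 0.9440 -0.1610 0.7860

o_n = [-1.0171, 0.2522, -0.4652]
J₁: ẑ×o_n = [-0.2522, -1.0171, 0.0000], ω = ẑ
J2: z=[0.3420, -0.9397, 0.0000] o=[-0.4041, -0.1471, 0.4500] → [0.8600, 0.3130, -0.4395, 0.3420, -0.9397, 0.0000]
J3: z=[-0.8585, -0.3125, 0.4067] o=[-0.4499, -0.1638, 0.3404] → [0.0825, -0.9222, -0.5343, -0.8585, -0.3125, 0.4067]
J4: z=[-0.1655, 0.9193, 0.3570] o=[-0.8039, -0.0556, -0.1023] → [-0.4434, -0.1362, 0.1451, -0.1655, 0.9193, 0.3570]
J5: z=[-0.0600, 0.3519, -0.9341] o=[-0.2133, 0.0500, -0.1005] → [0.0605, 0.7290, 0.2707, -0.0600, 0.3519, -0.9341]
q̇ = J⁺·V = [-0.9350, 0.7500, 0.9440, -0.1610, 0.7860]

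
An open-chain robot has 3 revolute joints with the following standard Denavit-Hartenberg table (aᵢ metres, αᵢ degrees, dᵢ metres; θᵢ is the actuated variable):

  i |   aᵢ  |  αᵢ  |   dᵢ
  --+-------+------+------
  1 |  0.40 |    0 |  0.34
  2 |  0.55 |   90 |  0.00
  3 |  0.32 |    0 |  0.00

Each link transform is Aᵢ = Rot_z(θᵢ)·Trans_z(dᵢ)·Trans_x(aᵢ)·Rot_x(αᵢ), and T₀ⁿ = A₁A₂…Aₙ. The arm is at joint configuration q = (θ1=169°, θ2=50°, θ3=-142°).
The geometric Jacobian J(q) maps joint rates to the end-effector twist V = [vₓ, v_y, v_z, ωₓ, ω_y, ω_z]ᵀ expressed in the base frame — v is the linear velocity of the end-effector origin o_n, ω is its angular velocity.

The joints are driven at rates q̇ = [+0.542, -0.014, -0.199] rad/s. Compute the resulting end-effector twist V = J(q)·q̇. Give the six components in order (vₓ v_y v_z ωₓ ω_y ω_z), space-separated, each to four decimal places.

o_n = [-0.6241, -0.1111, 0.1430]
J₁: ẑ×o_n = [0.1111, -0.6241, 0.0000], ω = ẑ
J2: z=[0.0000, 0.0000, 1.0000] o=[-0.3927, 0.0763, 0.3400] → [0.1874, -0.2315, 0.0000, 0.0000, 0.0000, 1.0000]
J3: z=[-0.6293, 0.7771, 0.0000] o=[-0.8201, -0.2698, 0.3400] → [-0.1531, -0.1240, -0.2522, -0.6293, 0.7771, 0.0000]
V = J·q̇ = [0.0881, -0.3104, 0.0502, 0.1252, -0.1547, 0.5280]

0.0881 -0.3104 0.0502 0.1252 -0.1547 0.5280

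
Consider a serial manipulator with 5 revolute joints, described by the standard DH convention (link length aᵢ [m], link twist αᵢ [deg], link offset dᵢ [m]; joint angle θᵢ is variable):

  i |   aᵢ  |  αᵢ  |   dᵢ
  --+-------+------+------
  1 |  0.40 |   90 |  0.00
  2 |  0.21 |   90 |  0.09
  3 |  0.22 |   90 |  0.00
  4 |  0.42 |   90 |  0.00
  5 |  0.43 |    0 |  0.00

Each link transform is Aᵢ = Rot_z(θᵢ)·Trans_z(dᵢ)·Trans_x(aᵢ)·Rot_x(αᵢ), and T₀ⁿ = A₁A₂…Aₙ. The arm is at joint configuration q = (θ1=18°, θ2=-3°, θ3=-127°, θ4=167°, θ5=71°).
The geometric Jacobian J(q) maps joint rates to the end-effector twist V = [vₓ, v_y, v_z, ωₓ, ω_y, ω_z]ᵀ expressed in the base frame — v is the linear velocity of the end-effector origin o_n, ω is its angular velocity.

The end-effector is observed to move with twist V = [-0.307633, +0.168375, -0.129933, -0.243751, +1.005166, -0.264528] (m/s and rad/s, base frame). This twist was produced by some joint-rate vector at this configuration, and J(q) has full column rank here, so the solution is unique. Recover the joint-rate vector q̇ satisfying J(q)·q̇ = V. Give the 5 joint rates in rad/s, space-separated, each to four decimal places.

0.3490 -0.9540 0.6300 -0.1350 -0.0220

o_n = [0.6351, -0.4190, -0.1301]
J₁: ẑ×o_n = [0.4190, 0.6351, -0.0000], ω = ẑ
J2: z=[0.3090, -0.9511, 0.0000] o=[0.3804, 0.1236, 0.0000] → [0.1237, 0.0402, 0.0746, 0.3090, -0.9511, 0.0000]
J3: z=[-0.0498, -0.0162, -0.9986] o=[0.6077, 0.1028, -0.0110] → [-0.5192, -0.0333, 0.0264, -0.0498, -0.0162, -0.9986]
J4: z=[-0.5725, -0.8188, 0.0418] o=[0.4276, 0.2291, -0.0041] → [0.1302, -0.0635, 0.5409, -0.5725, -0.8188, 0.0418]
J5: z=[-0.2326, 0.1133, -0.9659] o=[0.7578, -0.0073, -0.1113] → [-0.3998, 0.1142, 0.1097, -0.2326, 0.1133, -0.9659]
q̇ = J⁺·V = [0.3490, -0.9540, 0.6300, -0.1350, -0.0220]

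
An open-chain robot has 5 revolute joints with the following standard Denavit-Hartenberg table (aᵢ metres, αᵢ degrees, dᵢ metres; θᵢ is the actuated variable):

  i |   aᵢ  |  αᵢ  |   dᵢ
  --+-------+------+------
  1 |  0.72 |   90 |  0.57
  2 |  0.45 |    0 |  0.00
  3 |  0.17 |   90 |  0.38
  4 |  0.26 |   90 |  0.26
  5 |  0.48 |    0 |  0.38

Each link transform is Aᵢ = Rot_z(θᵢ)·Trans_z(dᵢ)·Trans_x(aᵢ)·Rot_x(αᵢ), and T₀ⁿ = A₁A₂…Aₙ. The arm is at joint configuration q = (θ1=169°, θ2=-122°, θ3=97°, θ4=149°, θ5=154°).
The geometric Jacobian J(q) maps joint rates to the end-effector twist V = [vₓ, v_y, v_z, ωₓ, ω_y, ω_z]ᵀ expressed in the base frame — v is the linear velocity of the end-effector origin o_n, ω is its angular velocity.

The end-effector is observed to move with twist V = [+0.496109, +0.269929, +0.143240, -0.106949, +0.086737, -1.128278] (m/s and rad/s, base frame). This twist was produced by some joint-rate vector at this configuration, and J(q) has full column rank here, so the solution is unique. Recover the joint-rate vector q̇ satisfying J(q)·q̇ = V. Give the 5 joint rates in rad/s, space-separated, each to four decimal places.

-0.2860 0.1010 -0.8120 0.7120 0.9050

o_n = [-0.6158, 0.7487, -0.4546]
J₁: ẑ×o_n = [-0.7487, -0.6158, 0.0000], ω = ẑ
J2: z=[0.1908, 0.9816, 0.0000] o=[-0.7068, 0.1374, 0.5700] → [-1.0058, 0.1955, 0.0273, 0.1908, 0.9816, 0.0000]
J3: z=[0.1908, 0.9816, 0.0000] o=[-0.4727, 0.0919, 0.1884] → [-0.6312, 0.1227, 0.2658, 0.1908, 0.9816, 0.0000]
J4: z=[0.4149, -0.0806, -0.9063] o=[-0.5514, 0.4943, 0.1165] → [0.2766, 0.2953, 0.1003, 0.4149, -0.0806, -0.9063]
J5: z=[-0.2947, 0.9305, -0.2177] o=[-0.2197, 0.5662, -0.0249] → [-0.3601, -0.0404, 0.3148, -0.2947, 0.9305, -0.2177]
q̇ = J⁺·V = [-0.2860, 0.1010, -0.8120, 0.7120, 0.9050]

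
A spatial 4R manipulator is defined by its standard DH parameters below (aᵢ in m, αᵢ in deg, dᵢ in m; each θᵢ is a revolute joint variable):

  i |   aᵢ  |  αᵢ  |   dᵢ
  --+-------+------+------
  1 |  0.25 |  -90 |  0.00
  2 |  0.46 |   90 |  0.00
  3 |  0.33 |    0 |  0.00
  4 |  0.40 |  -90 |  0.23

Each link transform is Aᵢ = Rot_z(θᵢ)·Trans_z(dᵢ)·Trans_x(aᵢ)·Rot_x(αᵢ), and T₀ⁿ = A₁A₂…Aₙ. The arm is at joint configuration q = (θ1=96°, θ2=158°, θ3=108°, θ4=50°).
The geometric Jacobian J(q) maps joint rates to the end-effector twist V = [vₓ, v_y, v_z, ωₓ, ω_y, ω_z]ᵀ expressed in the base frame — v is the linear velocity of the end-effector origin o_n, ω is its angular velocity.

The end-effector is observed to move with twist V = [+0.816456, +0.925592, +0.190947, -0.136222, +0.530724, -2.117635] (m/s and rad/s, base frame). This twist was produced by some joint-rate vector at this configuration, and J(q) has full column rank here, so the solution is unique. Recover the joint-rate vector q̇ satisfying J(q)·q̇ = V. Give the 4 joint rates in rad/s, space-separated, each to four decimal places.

o_n = [-0.4975, 0.2977, -0.2084]
J₁: ẑ×o_n = [-0.2977, -0.4975, 0.0000], ω = ẑ
J2: z=[-0.9945, -0.1045, 0.0000] o=[-0.0261, 0.2486, 0.0000] → [0.0218, -0.2073, -0.0981, -0.9945, -0.1045, 0.0000]
J3: z=[-0.0392, 0.3726, -0.9272] o=[0.0184, -0.1755, -0.1723] → [0.4253, 0.4770, 0.1737, -0.0392, 0.3726, -0.9272]
J4: z=[-0.0392, 0.3726, -0.9272] o=[-0.3036, -0.1143, -0.1341] → [0.3543, 0.1769, 0.0561, -0.0392, 0.3726, -0.9272]
q̇ = J⁺·V = [-0.7760, 0.0800, 1.0000, 0.4470]

-0.7760 0.0800 1.0000 0.4470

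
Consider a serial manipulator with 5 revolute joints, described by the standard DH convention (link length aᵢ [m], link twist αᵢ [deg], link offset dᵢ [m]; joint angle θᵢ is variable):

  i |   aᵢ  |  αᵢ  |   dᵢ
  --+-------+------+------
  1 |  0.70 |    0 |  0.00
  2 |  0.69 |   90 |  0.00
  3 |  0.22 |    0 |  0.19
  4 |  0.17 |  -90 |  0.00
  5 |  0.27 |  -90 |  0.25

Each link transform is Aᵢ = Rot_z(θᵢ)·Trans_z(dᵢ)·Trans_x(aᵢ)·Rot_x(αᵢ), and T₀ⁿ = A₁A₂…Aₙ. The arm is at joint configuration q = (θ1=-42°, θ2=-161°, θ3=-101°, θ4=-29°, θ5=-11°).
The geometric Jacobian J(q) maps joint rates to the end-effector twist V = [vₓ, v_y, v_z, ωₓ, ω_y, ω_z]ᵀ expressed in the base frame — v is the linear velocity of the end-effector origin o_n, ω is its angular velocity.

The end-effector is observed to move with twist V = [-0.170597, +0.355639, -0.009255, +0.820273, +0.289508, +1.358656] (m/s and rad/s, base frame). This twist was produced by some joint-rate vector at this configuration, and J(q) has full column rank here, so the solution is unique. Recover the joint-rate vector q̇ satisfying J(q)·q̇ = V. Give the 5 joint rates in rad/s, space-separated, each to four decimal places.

0.7520 0.0680 -0.2240 0.8110 -0.8380

o_n = [0.0992, -0.0273, -0.7099]
J₁: ẑ×o_n = [0.0273, 0.0992, -0.0000], ω = ẑ
J2: z=[0.0000, 0.0000, 1.0000] o=[0.5202, -0.4684, 0.0000] → [-0.4411, -0.4210, 0.0000, 0.0000, 0.0000, 1.0000]
J3: z=[0.3907, 0.9205, 0.0000] o=[-0.1149, -0.1988, 0.0000] → [-0.6535, 0.2774, -0.1301, 0.3907, 0.9205, 0.0000]
J4: z=[0.3907, 0.9205, 0.0000] o=[-0.0021, -0.0403, -0.2160] → [-0.4547, 0.1930, -0.0881, 0.3907, 0.9205, 0.0000]
J5: z=[-0.7051, 0.2993, -0.6428] o=[0.0985, -0.0830, -0.3462] → [-0.0731, -0.2569, -0.0395, -0.7051, 0.2993, -0.6428]
q̇ = J⁺·V = [0.7520, 0.0680, -0.2240, 0.8110, -0.8380]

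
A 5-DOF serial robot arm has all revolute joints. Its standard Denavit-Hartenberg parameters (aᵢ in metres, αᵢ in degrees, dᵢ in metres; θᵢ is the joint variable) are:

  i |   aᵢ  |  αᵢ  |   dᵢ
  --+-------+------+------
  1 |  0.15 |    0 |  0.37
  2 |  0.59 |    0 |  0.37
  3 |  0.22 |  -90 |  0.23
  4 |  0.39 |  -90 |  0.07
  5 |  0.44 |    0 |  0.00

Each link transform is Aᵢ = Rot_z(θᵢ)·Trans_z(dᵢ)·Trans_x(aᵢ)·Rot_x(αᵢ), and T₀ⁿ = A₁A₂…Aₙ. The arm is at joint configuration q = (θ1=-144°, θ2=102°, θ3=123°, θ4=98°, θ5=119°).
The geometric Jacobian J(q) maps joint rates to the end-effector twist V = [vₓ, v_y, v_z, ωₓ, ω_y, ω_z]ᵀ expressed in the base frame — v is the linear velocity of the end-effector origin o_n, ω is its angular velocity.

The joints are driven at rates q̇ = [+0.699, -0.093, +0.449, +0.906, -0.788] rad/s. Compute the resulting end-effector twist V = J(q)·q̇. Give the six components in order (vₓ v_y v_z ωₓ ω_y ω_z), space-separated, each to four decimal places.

0.2838 0.3166 -0.2780 -0.7728 0.9125 0.9453

o_n = [0.6586, -0.3392, 0.7950]
J₁: ẑ×o_n = [0.3392, 0.6586, -0.0000], ω = ẑ
J2: z=[0.0000, 0.0000, 1.0000] o=[-0.1214, -0.0882, 0.3700] → [0.2510, 0.7800, -0.0000, 0.0000, 0.0000, 1.0000]
J3: z=[0.0000, 0.0000, 1.0000] o=[0.3171, -0.4830, 0.7400] → [-0.1438, 0.3415, 0.0000, 0.0000, 0.0000, 1.0000]
J4: z=[-0.9877, 0.1564, 0.0000] o=[0.3515, -0.2657, 0.9700] → [-0.0274, -0.1728, 0.0246, -0.9877, 0.1564, 0.0000]
J5: z=[-0.1549, -0.9781, 0.1392] o=[0.2739, -0.3083, 0.5838] → [-0.2023, 0.0863, 0.3811, -0.1549, -0.9781, 0.1392]
V = J·q̇ = [0.2838, 0.3166, -0.2780, -0.7728, 0.9125, 0.9453]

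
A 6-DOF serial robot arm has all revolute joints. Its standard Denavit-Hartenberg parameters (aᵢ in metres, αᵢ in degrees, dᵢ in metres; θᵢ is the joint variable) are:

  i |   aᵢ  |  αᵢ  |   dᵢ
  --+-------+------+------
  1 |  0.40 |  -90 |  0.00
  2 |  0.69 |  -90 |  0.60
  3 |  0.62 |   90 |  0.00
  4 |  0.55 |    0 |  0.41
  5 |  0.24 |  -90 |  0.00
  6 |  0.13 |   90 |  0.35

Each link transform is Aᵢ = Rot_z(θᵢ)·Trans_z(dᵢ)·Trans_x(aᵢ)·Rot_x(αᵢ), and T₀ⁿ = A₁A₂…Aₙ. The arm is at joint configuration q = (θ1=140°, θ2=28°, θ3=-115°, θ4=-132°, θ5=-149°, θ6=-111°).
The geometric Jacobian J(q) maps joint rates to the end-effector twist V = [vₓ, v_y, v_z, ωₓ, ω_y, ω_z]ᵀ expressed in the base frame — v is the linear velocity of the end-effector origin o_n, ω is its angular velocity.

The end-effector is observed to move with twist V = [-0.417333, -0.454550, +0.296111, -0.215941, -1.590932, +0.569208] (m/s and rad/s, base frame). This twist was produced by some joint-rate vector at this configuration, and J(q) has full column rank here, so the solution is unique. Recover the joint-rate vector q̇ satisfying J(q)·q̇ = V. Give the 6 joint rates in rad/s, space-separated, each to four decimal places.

0.4080 0.9800 0.3950 0.8070 -0.2120 -0.7070

o_n = [-0.7272, 0.1848, 0.0256]
J₁: ẑ×o_n = [-0.1848, -0.7272, 0.0000], ω = ẑ
J2: z=[-0.6428, -0.7660, 0.0000] o=[-0.3064, 0.2571, 0.0000] → [-0.0196, 0.0164, -0.2758, -0.6428, -0.7660, 0.0000]
J3: z=[0.3596, -0.3018, -0.8829] o=[-1.1588, 0.1891, -0.3239] → [-0.1093, -0.5068, 0.1287, 0.3596, -0.3018, -0.8829]
J4: z=[0.8847, -0.1906, 0.4255] o=[-1.3428, -0.3901, -0.2009] → [-0.2878, 0.0615, 0.6259, 0.8847, -0.1906, 0.4255]
J5: z=[0.8847, -0.1906, 0.4255] o=[-1.0178, -0.0011, 0.2614] → [-0.0341, 0.3323, 0.2198, 0.8847, -0.1906, 0.4255]
J6: z=[0.3599, 0.8594, -0.3632] o=[-0.9467, -0.1150, 0.0625] → [0.0772, -0.0665, -0.0808, 0.3599, 0.8594, -0.3632]
q̇ = J⁺·V = [0.4080, 0.9800, 0.3950, 0.8070, -0.2120, -0.7070]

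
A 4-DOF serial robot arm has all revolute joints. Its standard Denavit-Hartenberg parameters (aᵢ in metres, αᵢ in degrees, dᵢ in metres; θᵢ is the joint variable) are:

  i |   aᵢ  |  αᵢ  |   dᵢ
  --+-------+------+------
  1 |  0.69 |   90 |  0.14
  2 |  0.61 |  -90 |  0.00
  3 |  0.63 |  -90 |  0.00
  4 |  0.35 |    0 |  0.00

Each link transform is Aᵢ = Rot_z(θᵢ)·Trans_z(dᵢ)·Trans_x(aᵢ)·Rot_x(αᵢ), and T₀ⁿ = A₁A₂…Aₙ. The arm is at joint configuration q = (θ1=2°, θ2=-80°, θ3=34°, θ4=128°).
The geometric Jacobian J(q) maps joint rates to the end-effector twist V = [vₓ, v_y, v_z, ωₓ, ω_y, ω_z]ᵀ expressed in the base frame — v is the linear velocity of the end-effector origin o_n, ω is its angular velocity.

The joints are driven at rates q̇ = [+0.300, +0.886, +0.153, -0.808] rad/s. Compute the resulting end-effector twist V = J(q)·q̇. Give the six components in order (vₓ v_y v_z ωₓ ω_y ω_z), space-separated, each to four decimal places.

o_n = [0.5755, 0.2520, -0.8471]
J₁: ẑ×o_n = [-0.2520, 0.5755, 0.0000], ω = ẑ
J2: z=[0.0349, -0.9994, 0.0000] o=[0.6896, 0.0241, 0.1400] → [0.9865, 0.0344, -0.1060, 0.0349, -0.9994, 0.0000]
J3: z=[0.9842, 0.0344, 0.1736] o=[0.7954, 0.0278, -0.4607] → [-0.0522, 0.3420, 0.2283, 0.9842, 0.0344, 0.1736]
J4: z=[-0.1260, 0.8251, 0.5507] o=[0.8738, 0.3830, -0.9751] → [0.1778, -0.1481, 0.2626, -0.1260, 0.8251, 0.5507]
V = J·q̇ = [0.6468, 0.3752, -0.2712, 0.2833, -1.5469, -0.1184]

0.6468 0.3752 -0.2712 0.2833 -1.5469 -0.1184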